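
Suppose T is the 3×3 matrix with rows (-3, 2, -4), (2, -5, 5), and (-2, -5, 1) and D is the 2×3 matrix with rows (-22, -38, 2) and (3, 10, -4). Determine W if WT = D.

W = [[6, 4, 6], [-5, -5, 1]]

T is on the right of W, so right-multiply by T⁻¹: W = DT⁻¹.
det T = -4, so T⁻¹ = [[-5, -9/2, 5/2], [3, 11/4, -7/4], [5, 19/4, -11/4]].
W = DT⁻¹ = [[-22, -38, 2], [3, 10, -4]] · [[-5, -9/2, 5/2], [3, 11/4, -7/4], [5, 19/4, -11/4]] = [[6, 4, 6], [-5, -5, 1]].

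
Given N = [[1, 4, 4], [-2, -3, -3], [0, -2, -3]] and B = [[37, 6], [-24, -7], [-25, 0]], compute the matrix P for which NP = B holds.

P = [[-3, 2], [5, 3], [5, -2]]

N is on the left of P, so left-multiply by N⁻¹: P = N⁻¹B.
det N = -5; the adjugate gives N⁻¹ = [[-3/5, -4/5, 0], [6/5, 3/5, 1], [-4/5, -2/5, -1]].
P = N⁻¹B = [[-3/5, -4/5, 0], [6/5, 3/5, 1], [-4/5, -2/5, -1]] · [[37, 6], [-24, -7], [-25, 0]] = [[-3, 2], [5, 3], [5, -2]].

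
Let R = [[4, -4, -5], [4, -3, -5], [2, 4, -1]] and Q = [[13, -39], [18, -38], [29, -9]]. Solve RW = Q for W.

W = [[2, -5], [5, 1], [-5, 3]]

Since R multiplies W on the left, W = R⁻¹Q.
det R = 6, so R⁻¹ = [[23/6, -4, 5/6], [-1, 1, 0], [11/3, -4, 2/3]].
W = R⁻¹Q = [[23/6, -4, 5/6], [-1, 1, 0], [11/3, -4, 2/3]] · [[13, -39], [18, -38], [29, -9]] = [[2, -5], [5, 1], [-5, 3]].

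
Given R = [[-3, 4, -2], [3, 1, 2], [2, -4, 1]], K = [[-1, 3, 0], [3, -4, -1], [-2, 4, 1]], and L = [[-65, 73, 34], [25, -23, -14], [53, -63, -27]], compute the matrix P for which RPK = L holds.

P = [[1, 2, -2], [-2, -2, 2], [5, 2, -1]]

Left-multiply by R⁻¹ and right-multiply by K⁻¹: P = R⁻¹LK⁻¹.
R has determinant 5; R⁻¹ = [[9/5, 4/5, 2], [1/5, 1/5, 0], [-14/5, -4/5, -3]].
det K = -3; the adjugate gives K⁻¹ = [[0, 1, 1], [1/3, 1/3, 1/3], [-4/3, 2/3, 5/3]].
R⁻¹L = [[9, -13, -4], [-8, 10, 4], [3, 3, -3]].
P = (R⁻¹L)K⁻¹ = [[1, 2, -2], [-2, -2, 2], [5, 2, -1]].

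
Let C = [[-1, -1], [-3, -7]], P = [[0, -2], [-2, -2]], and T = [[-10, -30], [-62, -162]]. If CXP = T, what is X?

X = [[-5, -1], [-5, -4]]

Left-multiply by C⁻¹ and right-multiply by P⁻¹: X = C⁻¹TP⁻¹.
C has determinant 4; C⁻¹ = [[-7/4, 1/4], [3/4, -1/4]].
det P = -4; the adjugate gives P⁻¹ = [[1/2, -1/2], [-1/2, 0]].
C⁻¹T = [[2, 12], [8, 18]].
X = (C⁻¹T)P⁻¹ = [[-5, -1], [-5, -4]].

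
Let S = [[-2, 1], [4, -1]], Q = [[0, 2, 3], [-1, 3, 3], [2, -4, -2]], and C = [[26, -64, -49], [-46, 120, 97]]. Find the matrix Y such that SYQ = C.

Y = S⁻¹CQ⁻¹ (apply S⁻¹ on the left and Q⁻¹ on the right).
det S = -2; the adjugate gives S⁻¹ = [[1/2, 1/2], [2, 1]].
det Q = 2, so Q⁻¹ = [[3, -4, -3/2], [2, -3, -3/2], [-1, 2, 1]].
S⁻¹C = [[-10, 28, 24], [6, -8, -1]].
Y = (S⁻¹C)Q⁻¹ = [[2, 4, -3], [3, -2, 2]].

Y = [[2, 4, -3], [3, -2, 2]]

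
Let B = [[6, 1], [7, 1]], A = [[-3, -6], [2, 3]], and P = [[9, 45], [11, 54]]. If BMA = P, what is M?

Left-multiply by B⁻¹ and right-multiply by A⁻¹: M = B⁻¹PA⁻¹.
B has determinant -1; B⁻¹ = [[-1, 1], [7, -6]].
det A = 3; the adjugate gives A⁻¹ = [[1, 2], [-2/3, -1]].
B⁻¹P = [[2, 9], [-3, -9]].
M = (B⁻¹P)A⁻¹ = [[-4, -5], [3, 3]].

M = [[-4, -5], [3, 3]]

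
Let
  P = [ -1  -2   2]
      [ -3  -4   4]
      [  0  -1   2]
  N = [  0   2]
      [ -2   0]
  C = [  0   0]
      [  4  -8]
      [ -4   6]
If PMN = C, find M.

M = [[4, 2], [-1, 0], [1, 1]]

Left-multiply by P⁻¹ and right-multiply by N⁻¹: M = P⁻¹CN⁻¹.
det P = -2; the adjugate gives P⁻¹ = [[2, -1, 0], [-3, 1, 1], [-3/2, 1/2, 1]].
det N = 4; the adjugate gives N⁻¹ = [[0, -1/2], [1/2, 0]].
P⁻¹C = [[-4, 8], [0, -2], [-2, 2]].
M = (P⁻¹C)N⁻¹ = [[4, 2], [-1, 0], [1, 1]].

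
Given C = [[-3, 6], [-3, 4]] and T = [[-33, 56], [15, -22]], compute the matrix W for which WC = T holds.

Since C sits to the right of W, W = TC⁻¹.
C has determinant 6; C⁻¹ = [[2/3, -1], [1/2, -1/2]].
W = TC⁻¹ = [[-33, 56], [15, -22]] · [[2/3, -1], [1/2, -1/2]] = [[6, 5], [-1, -4]].

W = [[6, 5], [-1, -4]]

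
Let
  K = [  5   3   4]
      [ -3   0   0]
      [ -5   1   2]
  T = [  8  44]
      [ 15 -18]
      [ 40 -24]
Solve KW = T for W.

Left-multiplying both sides by K⁻¹ gives W = K⁻¹T.
det K = 6; the adjugate gives K⁻¹ = [[0, -1/3, 0], [1, 5, -2], [-1/2, -10/3, 3/2]].
W = K⁻¹T = [[0, -1/3, 0], [1, 5, -2], [-1/2, -10/3, 3/2]] · [[8, 44], [15, -18], [40, -24]] = [[-5, 6], [3, 2], [6, 2]].

W = [[-5, 6], [3, 2], [6, 2]]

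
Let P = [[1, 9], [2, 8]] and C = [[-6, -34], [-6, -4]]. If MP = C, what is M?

M = [[-2, -2], [4, -5]]

Right-multiplying both sides by P⁻¹ gives M = CP⁻¹.
P has determinant -10; P⁻¹ = [[-4/5, 9/10], [1/5, -1/10]].
M = CP⁻¹ = [[-6, -34], [-6, -4]] · [[-4/5, 9/10], [1/5, -1/10]] = [[-2, -2], [4, -5]].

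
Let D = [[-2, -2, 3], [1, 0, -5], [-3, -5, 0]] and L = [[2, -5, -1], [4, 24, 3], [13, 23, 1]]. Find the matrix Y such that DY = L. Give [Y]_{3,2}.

Since D multiplies Y on the left, Y = D⁻¹L.
det D = 5; the adjugate gives D⁻¹ = [[-5, -3, 2], [3, 9/5, -7/5], [-1, -4/5, 2/5]].
Y = D⁻¹L = [[-5, -3, 2], [3, 9/5, -7/5], [-1, -4/5, 2/5]] · [[2, -5, -1], [4, 24, 3], [13, 23, 1]] = [[4, -1, -2], [-5, -4, 1], [0, -5, -1]].

-5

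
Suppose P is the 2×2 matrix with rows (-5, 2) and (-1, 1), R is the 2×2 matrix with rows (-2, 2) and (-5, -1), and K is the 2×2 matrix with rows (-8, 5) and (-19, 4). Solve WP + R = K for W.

W = [[1, 1], [3, -1]]

WP = K − R = [[-6, 3], [-14, 5]].
P is on the right of W, so right-multiply by P⁻¹: W = (K − R)P⁻¹.
det P = -3; the adjugate gives P⁻¹ = [[-1/3, 2/3], [-1/3, 5/3]].
W = (K − R)P⁻¹ = [[1, 1], [3, -1]].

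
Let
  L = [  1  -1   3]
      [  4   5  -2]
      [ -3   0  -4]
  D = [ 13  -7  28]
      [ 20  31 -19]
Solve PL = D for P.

Right-multiplying both sides by L⁻¹ gives P = DL⁻¹.
det L = 3, so L⁻¹ = [[-20/3, -4/3, -13/3], [22/3, 5/3, 14/3], [5, 1, 3]].
P = DL⁻¹ = [[13, -7, 28], [20, 31, -19]] · [[-20/3, -4/3, -13/3], [22/3, 5/3, 14/3], [5, 1, 3]] = [[2, -1, -5], [-1, 6, 1]].

P = [[2, -1, -5], [-1, 6, 1]]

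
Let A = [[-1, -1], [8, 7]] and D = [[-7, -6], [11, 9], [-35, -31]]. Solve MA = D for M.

Since A sits to the right of M, M = DA⁻¹.
det A = 1, so A⁻¹ = [[7, 1], [-8, -1]].
M = DA⁻¹ = [[-7, -6], [11, 9], [-35, -31]] · [[7, 1], [-8, -1]] = [[-1, -1], [5, 2], [3, -4]].

M = [[-1, -1], [5, 2], [3, -4]]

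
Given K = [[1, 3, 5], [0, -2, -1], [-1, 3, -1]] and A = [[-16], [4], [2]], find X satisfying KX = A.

X = [[-3], [-1], [-2]]

K is on the left of X, so left-multiply by K⁻¹: X = K⁻¹A.
det K = -2; the adjugate gives K⁻¹ = [[-5/2, -9, -7/2], [-1/2, -2, -1/2], [1, 3, 1]].
X = K⁻¹A = [[-5/2, -9, -7/2], [-1/2, -2, -1/2], [1, 3, 1]] · [[-16], [4], [2]] = [[-3], [-1], [-2]].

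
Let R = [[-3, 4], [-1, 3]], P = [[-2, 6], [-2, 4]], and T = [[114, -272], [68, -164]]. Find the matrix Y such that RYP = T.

Y = [[2, 5], [-4, -5]]

Isolating Y: multiply by R⁻¹ from the left and P⁻¹ from the right, so Y = R⁻¹TP⁻¹.
R has determinant -5; R⁻¹ = [[-3/5, 4/5], [-1/5, 3/5]].
det P = 4; the adjugate gives P⁻¹ = [[1, -3/2], [1/2, -1/2]].
R⁻¹T = [[-14, 32], [18, -44]].
Y = (R⁻¹T)P⁻¹ = [[2, 5], [-4, -5]].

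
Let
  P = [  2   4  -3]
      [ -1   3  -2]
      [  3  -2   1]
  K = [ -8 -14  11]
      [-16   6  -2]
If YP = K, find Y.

Y = [[-1, -6, -4], [0, -2, -6]]

P is on the right of Y, so right-multiply by P⁻¹: Y = KP⁻¹.
P has determinant -1; P⁻¹ = [[1, -2, -1], [5, -11, -7], [7, -16, -10]].
Y = KP⁻¹ = [[-8, -14, 11], [-16, 6, -2]] · [[1, -2, -1], [5, -11, -7], [7, -16, -10]] = [[-1, -6, -4], [0, -2, -6]].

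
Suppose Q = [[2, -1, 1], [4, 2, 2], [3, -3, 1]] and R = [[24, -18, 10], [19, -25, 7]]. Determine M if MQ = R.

M = [[6, 0, 4], [6, -2, 5]]

Q is on the right of M, so right-multiply by Q⁻¹: M = RQ⁻¹.
det Q = -4, so Q⁻¹ = [[-2, 1/2, 1], [-1/2, 1/4, 0], [9/2, -3/4, -2]].
M = RQ⁻¹ = [[24, -18, 10], [19, -25, 7]] · [[-2, 1/2, 1], [-1/2, 1/4, 0], [9/2, -3/4, -2]] = [[6, 0, 4], [6, -2, 5]].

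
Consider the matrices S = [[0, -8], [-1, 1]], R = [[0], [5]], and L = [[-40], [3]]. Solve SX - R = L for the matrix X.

X = [[-3], [5]]

SX = L + R = [[-40], [8]].
Since S multiplies X on the left, X = S⁻¹(L + R).
det S = -8, so S⁻¹ = [[-1/8, -1], [-1/8, 0]].
X = S⁻¹(L + R) = [[-3], [5]].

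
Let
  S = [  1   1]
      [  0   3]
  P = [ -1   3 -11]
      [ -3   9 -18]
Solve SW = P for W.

W = [[0, 0, -5], [-1, 3, -6]]

Since S multiplies W on the left, W = S⁻¹P.
S has determinant 3; S⁻¹ = [[1, -1/3], [0, 1/3]].
W = S⁻¹P = [[1, -1/3], [0, 1/3]] · [[-1, 3, -11], [-3, 9, -18]] = [[0, 0, -5], [-1, 3, -6]].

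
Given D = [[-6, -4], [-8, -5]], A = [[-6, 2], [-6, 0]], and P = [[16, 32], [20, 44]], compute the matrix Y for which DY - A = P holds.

Y = [[-3, -3], [2, -4]]

DY = P + A = [[10, 34], [14, 44]].
D is on the left of Y, so left-multiply by D⁻¹: Y = D⁻¹(P + A).
det D = -2; the adjugate gives D⁻¹ = [[5/2, -2], [-4, 3]].
Y = D⁻¹(P + A) = [[-3, -3], [2, -4]].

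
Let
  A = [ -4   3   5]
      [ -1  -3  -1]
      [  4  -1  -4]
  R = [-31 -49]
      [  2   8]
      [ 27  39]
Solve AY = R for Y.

Y = [[1, 5], [1, -3], [-6, -4]]

A is on the left of Y, so left-multiply by A⁻¹: Y = A⁻¹R.
det A = -3; the adjugate gives A⁻¹ = [[-11/3, -7/3, -4], [8/3, 4/3, 3], [-13/3, -8/3, -5]].
Y = A⁻¹R = [[-11/3, -7/3, -4], [8/3, 4/3, 3], [-13/3, -8/3, -5]] · [[-31, -49], [2, 8], [27, 39]] = [[1, 5], [1, -3], [-6, -4]].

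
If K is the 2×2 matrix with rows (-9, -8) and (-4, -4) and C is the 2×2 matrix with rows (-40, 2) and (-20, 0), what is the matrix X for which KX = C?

Since K multiplies X on the left, X = K⁻¹C.
det K = 4, so K⁻¹ = [[-1, 2], [1, -9/4]].
X = K⁻¹C = [[-1, 2], [1, -9/4]] · [[-40, 2], [-20, 0]] = [[0, -2], [5, 2]].

X = [[0, -2], [5, 2]]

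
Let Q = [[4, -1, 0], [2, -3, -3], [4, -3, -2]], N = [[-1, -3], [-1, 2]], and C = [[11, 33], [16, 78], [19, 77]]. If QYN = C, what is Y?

Isolating Y: multiply by Q⁻¹ from the left and N⁻¹ from the right, so Y = Q⁻¹CN⁻¹.
det Q = -4; the adjugate gives Q⁻¹ = [[3/4, 1/2, -3/4], [2, 2, -3], [-3/2, -2, 5/2]].
det N = -5; the adjugate gives N⁻¹ = [[-2/5, -3/5], [-1/5, 1/5]].
Q⁻¹C = [[2, 6], [-3, -9], [-1, -13]].
Y = (Q⁻¹C)N⁻¹ = [[-2, 0], [3, 0], [3, -2]].

Y = [[-2, 0], [3, 0], [3, -2]]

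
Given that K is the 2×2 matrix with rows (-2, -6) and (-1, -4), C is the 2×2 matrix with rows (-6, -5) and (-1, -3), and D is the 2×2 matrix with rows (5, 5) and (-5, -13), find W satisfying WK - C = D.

WK = D + C = [[-1, 0], [-6, -16]].
K is on the right of W, so right-multiply by K⁻¹: W = (D + C)K⁻¹.
det K = 2; the adjugate gives K⁻¹ = [[-2, 3], [1/2, -1]].
W = (D + C)K⁻¹ = [[2, -3], [4, -2]].

W = [[2, -3], [4, -2]]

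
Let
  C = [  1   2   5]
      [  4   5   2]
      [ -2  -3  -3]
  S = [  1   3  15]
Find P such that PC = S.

P = [[5, 1, 4]]

Since C sits to the right of P, P = SC⁻¹.
C has determinant -3; C⁻¹ = [[3, 3, 7], [-8/3, -7/3, -6], [2/3, 1/3, 1]].
P = SC⁻¹ = [[1, 3, 15]] · [[3, 3, 7], [-8/3, -7/3, -6], [2/3, 1/3, 1]] = [[5, 1, 4]].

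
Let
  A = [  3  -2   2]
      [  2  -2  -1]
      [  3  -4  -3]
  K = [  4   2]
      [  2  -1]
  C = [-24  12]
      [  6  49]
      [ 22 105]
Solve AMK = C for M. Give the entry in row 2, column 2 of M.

5

Left-multiply by A⁻¹ and right-multiply by K⁻¹: M = A⁻¹CK⁻¹.
det A = -4; the adjugate gives A⁻¹ = [[-1/2, 7/2, -3/2], [-3/4, 15/4, -7/4], [1/2, -3/2, 1/2]].
det K = -8, so K⁻¹ = [[1/8, 1/4], [1/4, -1/2]].
A⁻¹C = [[0, 8], [2, -9], [-10, -15]].
M = (A⁻¹C)K⁻¹ = [[2, -4], [-2, 5], [-5, 5]].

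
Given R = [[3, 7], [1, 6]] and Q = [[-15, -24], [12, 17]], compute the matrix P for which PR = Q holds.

R is on the right of P, so right-multiply by R⁻¹: P = QR⁻¹.
det R = 11, so R⁻¹ = [[6/11, -7/11], [-1/11, 3/11]].
P = QR⁻¹ = [[-15, -24], [12, 17]] · [[6/11, -7/11], [-1/11, 3/11]] = [[-6, 3], [5, -3]].

P = [[-6, 3], [5, -3]]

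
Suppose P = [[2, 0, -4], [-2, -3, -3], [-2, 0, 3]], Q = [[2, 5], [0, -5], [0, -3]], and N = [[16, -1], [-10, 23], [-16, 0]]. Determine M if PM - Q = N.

M = [[5, 0], [2, -5], [-2, -1]]

PM = N + Q = [[18, 4], [-10, 18], [-16, -3]].
P is on the left of M, so left-multiply by P⁻¹: M = P⁻¹(N + Q).
det P = 6; the adjugate gives P⁻¹ = [[-3/2, 0, -2], [2, -1/3, 7/3], [-1, 0, -1]].
M = P⁻¹(N + Q) = [[5, 0], [2, -5], [-2, -1]].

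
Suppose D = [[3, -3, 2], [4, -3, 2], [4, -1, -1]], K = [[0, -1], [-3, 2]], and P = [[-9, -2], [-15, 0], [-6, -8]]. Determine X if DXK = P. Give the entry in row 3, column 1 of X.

Left-multiply by D⁻¹ and right-multiply by K⁻¹: X = D⁻¹PK⁻¹.
D has determinant -5; D⁻¹ = [[-1, 1, 0], [-12/5, 11/5, -2/5], [-8/5, 9/5, -3/5]].
det K = -3; the adjugate gives K⁻¹ = [[-2/3, -1/3], [-1, 0]].
D⁻¹P = [[-6, 2], [-9, 8], [-9, 8]].
X = (D⁻¹P)K⁻¹ = [[2, 2], [-2, 3], [-2, 3]].

-2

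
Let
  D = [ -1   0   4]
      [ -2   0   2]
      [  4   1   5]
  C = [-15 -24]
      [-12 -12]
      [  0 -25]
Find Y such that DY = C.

D is on the left of Y, so left-multiply by D⁻¹: Y = D⁻¹C.
det D = -6, so D⁻¹ = [[1/3, -2/3, 0], [-3, 7/2, 1], [1/3, -1/6, 0]].
Y = D⁻¹C = [[1/3, -2/3, 0], [-3, 7/2, 1], [1/3, -1/6, 0]] · [[-15, -24], [-12, -12], [0, -25]] = [[3, 0], [3, 5], [-3, -6]].

Y = [[3, 0], [3, 5], [-3, -6]]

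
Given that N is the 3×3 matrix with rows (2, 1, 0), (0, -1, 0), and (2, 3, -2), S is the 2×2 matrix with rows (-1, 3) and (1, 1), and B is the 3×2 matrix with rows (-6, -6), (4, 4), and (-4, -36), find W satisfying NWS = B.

Left-multiply by N⁻¹ and right-multiply by S⁻¹: W = N⁻¹BS⁻¹.
N has determinant 4; N⁻¹ = [[1/2, 1/2, 0], [0, -1, 0], [1/2, -1, -1/2]].
S has determinant -4; S⁻¹ = [[-1/4, 3/4], [1/4, 1/4]].
N⁻¹B = [[-1, -1], [-4, -4], [-5, 11]].
W = (N⁻¹B)S⁻¹ = [[0, -1], [0, -4], [4, -1]].

W = [[0, -1], [0, -4], [4, -1]]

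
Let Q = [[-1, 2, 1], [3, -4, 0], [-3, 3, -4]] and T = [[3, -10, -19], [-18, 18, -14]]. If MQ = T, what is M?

M = [[-3, 4, 4], [-6, -6, 2]]

Right-multiplying both sides by Q⁻¹ gives M = TQ⁻¹.
det Q = 5; the adjugate gives Q⁻¹ = [[16/5, 11/5, 4/5], [12/5, 7/5, 3/5], [-3/5, -3/5, -2/5]].
M = TQ⁻¹ = [[3, -10, -19], [-18, 18, -14]] · [[16/5, 11/5, 4/5], [12/5, 7/5, 3/5], [-3/5, -3/5, -2/5]] = [[-3, 4, 4], [-6, -6, 2]].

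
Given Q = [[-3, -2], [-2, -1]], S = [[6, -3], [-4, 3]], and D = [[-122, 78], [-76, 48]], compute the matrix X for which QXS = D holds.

Isolating X: multiply by Q⁻¹ from the left and S⁻¹ from the right, so X = Q⁻¹DS⁻¹.
det Q = -1; the adjugate gives Q⁻¹ = [[1, -2], [-2, 3]].
det S = 6, so S⁻¹ = [[1/2, 1/2], [2/3, 1]].
Q⁻¹D = [[30, -18], [16, -12]].
X = (Q⁻¹D)S⁻¹ = [[3, -3], [0, -4]].

X = [[3, -3], [0, -4]]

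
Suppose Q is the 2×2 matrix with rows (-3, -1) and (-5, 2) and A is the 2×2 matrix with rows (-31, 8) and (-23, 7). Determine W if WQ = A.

W = [[2, 5], [1, 4]]

Since Q sits to the right of W, W = AQ⁻¹.
det Q = -11, so Q⁻¹ = [[-2/11, -1/11], [-5/11, 3/11]].
W = AQ⁻¹ = [[-31, 8], [-23, 7]] · [[-2/11, -1/11], [-5/11, 3/11]] = [[2, 5], [1, 4]].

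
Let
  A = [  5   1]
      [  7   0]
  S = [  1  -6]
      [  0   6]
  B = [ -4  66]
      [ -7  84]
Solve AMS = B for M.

M = A⁻¹BS⁻¹ (apply A⁻¹ on the left and S⁻¹ on the right).
det A = -7, so A⁻¹ = [[0, 1/7], [1, -5/7]].
det S = 6; the adjugate gives S⁻¹ = [[1, 1], [0, 1/6]].
A⁻¹B = [[-1, 12], [1, 6]].
M = (A⁻¹B)S⁻¹ = [[-1, 1], [1, 2]].

M = [[-1, 1], [1, 2]]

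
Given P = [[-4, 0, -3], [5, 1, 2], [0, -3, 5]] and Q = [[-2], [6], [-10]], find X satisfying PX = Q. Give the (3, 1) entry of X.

Left-multiplying both sides by P⁻¹ gives X = P⁻¹Q.
P has determinant 1; P⁻¹ = [[11, 9, 3], [-25, -20, -7], [-15, -12, -4]].
X = P⁻¹Q = [[11, 9, 3], [-25, -20, -7], [-15, -12, -4]] · [[-2], [6], [-10]] = [[2], [0], [-2]].

-2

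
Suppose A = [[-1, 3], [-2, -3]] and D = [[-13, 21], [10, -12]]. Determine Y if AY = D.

Y = [[1, -3], [-4, 6]]

A is on the left of Y, so left-multiply by A⁻¹: Y = A⁻¹D.
det A = 9, so A⁻¹ = [[-1/3, -1/3], [2/9, -1/9]].
Y = A⁻¹D = [[-1/3, -1/3], [2/9, -1/9]] · [[-13, 21], [10, -12]] = [[1, -3], [-4, 6]].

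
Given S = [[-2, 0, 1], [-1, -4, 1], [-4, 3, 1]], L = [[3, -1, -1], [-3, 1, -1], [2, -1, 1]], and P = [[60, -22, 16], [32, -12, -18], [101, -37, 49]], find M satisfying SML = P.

M = S⁻¹PL⁻¹ (apply S⁻¹ on the left and L⁻¹ on the right).
det S = -5, so S⁻¹ = [[7/5, -3/5, -4/5], [3/5, -2/5, -1/5], [19/5, -6/5, -8/5]].
det L = -2; the adjugate gives L⁻¹ = [[0, -1, -1], [-1/2, -5/2, -3], [-1/2, -1/2, 0]].
S⁻¹P = [[-16, 6, -6], [3, -1, 7], [28, -10, 4]].
M = (S⁻¹P)L⁻¹ = [[0, 4, -2], [-3, -4, 0], [3, -5, 2]].

M = [[0, 4, -2], [-3, -4, 0], [3, -5, 2]]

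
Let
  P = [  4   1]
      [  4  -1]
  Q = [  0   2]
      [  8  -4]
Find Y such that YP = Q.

P is on the right of Y, so right-multiply by P⁻¹: Y = QP⁻¹.
det P = -8; the adjugate gives P⁻¹ = [[1/8, 1/8], [1/2, -1/2]].
Y = QP⁻¹ = [[0, 2], [8, -4]] · [[1/8, 1/8], [1/2, -1/2]] = [[1, -1], [-1, 3]].

Y = [[1, -1], [-1, 3]]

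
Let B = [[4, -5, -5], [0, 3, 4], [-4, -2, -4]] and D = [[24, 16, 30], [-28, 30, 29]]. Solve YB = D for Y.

B is on the right of Y, so right-multiply by B⁻¹: Y = DB⁻¹.
det B = 4; the adjugate gives B⁻¹ = [[-1, -5/2, -5/4], [-4, -9, -4], [3, 7, 3]].
Y = DB⁻¹ = [[24, 16, 30], [-28, 30, 29]] · [[-1, -5/2, -5/4], [-4, -9, -4], [3, 7, 3]] = [[2, 6, -4], [-5, 3, 2]].

Y = [[2, 6, -4], [-5, 3, 2]]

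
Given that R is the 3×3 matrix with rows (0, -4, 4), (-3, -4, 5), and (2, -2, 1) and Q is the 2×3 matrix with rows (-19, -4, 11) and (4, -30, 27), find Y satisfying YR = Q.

R is on the right of Y, so right-multiply by R⁻¹: Y = QR⁻¹.
R has determinant 4; R⁻¹ = [[3/2, -1, -1], [13/4, -2, -3], [7/2, -2, -3]].
Y = QR⁻¹ = [[-19, -4, 11], [4, -30, 27]] · [[3/2, -1, -1], [13/4, -2, -3], [7/2, -2, -3]] = [[-3, 5, -2], [3, 2, 5]].

Y = [[-3, 5, -2], [3, 2, 5]]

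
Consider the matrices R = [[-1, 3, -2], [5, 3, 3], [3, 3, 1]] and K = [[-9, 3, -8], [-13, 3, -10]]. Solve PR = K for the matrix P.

R is on the right of P, so right-multiply by R⁻¹: P = KR⁻¹.
R has determinant 6; R⁻¹ = [[-1, -3/2, 5/2], [2/3, 5/6, -7/6], [1, 2, -3]].
P = KR⁻¹ = [[-9, 3, -8], [-13, 3, -10]] · [[-1, -3/2, 5/2], [2/3, 5/6, -7/6], [1, 2, -3]] = [[3, 0, -2], [5, 2, -6]].

P = [[3, 0, -2], [5, 2, -6]]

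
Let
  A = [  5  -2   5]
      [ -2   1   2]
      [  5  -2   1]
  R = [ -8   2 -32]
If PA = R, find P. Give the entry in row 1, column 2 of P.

-6

Right-multiplying both sides by A⁻¹ gives P = RA⁻¹.
det A = -4; the adjugate gives A⁻¹ = [[-5/4, 2, 9/4], [-3, 5, 5], [1/4, 0, -1/4]].
P = RA⁻¹ = [[-8, 2, -32]] · [[-5/4, 2, 9/4], [-3, 5, 5], [1/4, 0, -1/4]] = [[-4, -6, 0]].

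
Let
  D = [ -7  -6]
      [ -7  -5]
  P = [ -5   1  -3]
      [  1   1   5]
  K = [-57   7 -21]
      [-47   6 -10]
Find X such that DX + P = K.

DX = K − P = [[-52, 6, -18], [-48, 5, -15]].
Left-multiplying both sides by D⁻¹ gives X = D⁻¹(K − P).
det D = -7; the adjugate gives D⁻¹ = [[5/7, -6/7], [-1, 1]].
X = D⁻¹(K − P) = [[4, 0, 0], [4, -1, 3]].

X = [[4, 0, 0], [4, -1, 3]]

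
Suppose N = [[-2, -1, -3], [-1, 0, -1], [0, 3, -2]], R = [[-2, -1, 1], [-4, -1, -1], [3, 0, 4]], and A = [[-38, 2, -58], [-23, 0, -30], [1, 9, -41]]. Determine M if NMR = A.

M = [[2, -5, 4], [1, -2, -3], [-1, 4, 3]]

Isolating M: multiply by N⁻¹ from the left and R⁻¹ from the right, so M = N⁻¹AR⁻¹.
det N = 5, so N⁻¹ = [[3/5, -11/5, 1/5], [-2/5, 4/5, 1/5], [-3/5, 6/5, -1/5]].
det R = -2; the adjugate gives R⁻¹ = [[2, -2, -1], [-13/2, 11/2, 3], [-3/2, 3/2, 1]].
N⁻¹A = [[28, 3, 23], [-3, 1, -9], [-5, -3, 7]].
M = (N⁻¹A)R⁻¹ = [[2, -5, 4], [1, -2, -3], [-1, 4, 3]].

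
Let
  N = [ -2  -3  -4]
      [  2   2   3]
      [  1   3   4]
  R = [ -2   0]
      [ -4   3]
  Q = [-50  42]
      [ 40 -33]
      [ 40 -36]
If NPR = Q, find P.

P = [[-1, -2], [-1, -2], [2, -1]]

Isolating P: multiply by N⁻¹ from the left and R⁻¹ from the right, so P = N⁻¹QR⁻¹.
det N = 1; the adjugate gives N⁻¹ = [[-1, 0, -1], [-5, -4, -2], [4, 3, 2]].
det R = -6; the adjugate gives R⁻¹ = [[-1/2, 0], [-2/3, 1/3]].
N⁻¹Q = [[10, -6], [10, -6], [0, -3]].
P = (N⁻¹Q)R⁻¹ = [[-1, -2], [-1, -2], [2, -1]].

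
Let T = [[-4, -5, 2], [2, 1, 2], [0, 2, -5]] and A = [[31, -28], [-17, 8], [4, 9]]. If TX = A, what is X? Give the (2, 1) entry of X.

T is on the left of X, so left-multiply by T⁻¹: X = T⁻¹A.
det T = -6, so T⁻¹ = [[3/2, 7/2, 2], [-5/3, -10/3, -2], [-2/3, -4/3, -1]].
X = T⁻¹A = [[3/2, 7/2, 2], [-5/3, -10/3, -2], [-2/3, -4/3, -1]] · [[31, -28], [-17, 8], [4, 9]] = [[-5, 4], [-3, 2], [-2, -1]].

-3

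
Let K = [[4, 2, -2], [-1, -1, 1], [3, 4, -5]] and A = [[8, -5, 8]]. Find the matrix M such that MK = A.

M = [[5, 3, -3]]

Since K sits to the right of M, M = AK⁻¹.
K has determinant 2; K⁻¹ = [[1/2, 1, 0], [-1, -7, -1], [-1/2, -5, -1]].
M = AK⁻¹ = [[8, -5, 8]] · [[1/2, 1, 0], [-1, -7, -1], [-1/2, -5, -1]] = [[5, 3, -3]].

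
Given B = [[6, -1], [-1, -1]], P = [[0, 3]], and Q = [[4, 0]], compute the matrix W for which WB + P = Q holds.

WB = Q − P = [[4, -3]].
Since B sits to the right of W, W = (Q − P)B⁻¹.
det B = -7; the adjugate gives B⁻¹ = [[1/7, -1/7], [-1/7, -6/7]].
W = (Q − P)B⁻¹ = [[1, 2]].

W = [[1, 2]]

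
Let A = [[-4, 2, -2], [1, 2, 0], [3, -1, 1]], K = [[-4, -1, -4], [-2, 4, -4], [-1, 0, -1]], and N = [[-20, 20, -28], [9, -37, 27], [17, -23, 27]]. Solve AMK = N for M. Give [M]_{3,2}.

Left-multiply by A⁻¹ and right-multiply by K⁻¹: M = A⁻¹NK⁻¹.
A has determinant 4; A⁻¹ = [[1/2, 0, 1], [-1/4, 1/2, -1/2], [-7/4, 1/2, -5/2]].
det K = -2; the adjugate gives K⁻¹ = [[2, 1/2, -10], [-1, 0, 4], [-2, -1/2, 9]].
A⁻¹N = [[7, -13, 13], [1, -12, 7], [-3, 4, -5]].
M = (A⁻¹N)K⁻¹ = [[1, -3, -5], [0, -3, 5], [0, 1, 1]].

1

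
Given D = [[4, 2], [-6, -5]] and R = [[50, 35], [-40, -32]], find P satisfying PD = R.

P = [[5, -5], [-1, 6]]

Right-multiplying both sides by D⁻¹ gives P = RD⁻¹.
det D = -8; the adjugate gives D⁻¹ = [[5/8, 1/4], [-3/4, -1/2]].
P = RD⁻¹ = [[50, 35], [-40, -32]] · [[5/8, 1/4], [-3/4, -1/2]] = [[5, -5], [-1, 6]].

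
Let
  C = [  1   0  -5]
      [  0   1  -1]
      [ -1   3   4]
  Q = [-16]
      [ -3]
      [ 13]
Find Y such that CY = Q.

Y = [[-1], [0], [3]]

Since C multiplies Y on the left, Y = C⁻¹Q.
C has determinant 2; C⁻¹ = [[7/2, -15/2, 5/2], [1/2, -1/2, 1/2], [1/2, -3/2, 1/2]].
Y = C⁻¹Q = [[7/2, -15/2, 5/2], [1/2, -1/2, 1/2], [1/2, -3/2, 1/2]] · [[-16], [-3], [13]] = [[-1], [0], [3]].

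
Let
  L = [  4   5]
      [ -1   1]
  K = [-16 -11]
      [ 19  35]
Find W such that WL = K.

Right-multiplying both sides by L⁻¹ gives W = KL⁻¹.
L has determinant 9; L⁻¹ = [[1/9, -5/9], [1/9, 4/9]].
W = KL⁻¹ = [[-16, -11], [19, 35]] · [[1/9, -5/9], [1/9, 4/9]] = [[-3, 4], [6, 5]].

W = [[-3, 4], [6, 5]]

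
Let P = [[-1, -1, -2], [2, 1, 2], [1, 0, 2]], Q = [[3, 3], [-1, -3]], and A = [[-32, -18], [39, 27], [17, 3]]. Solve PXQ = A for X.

X = [[2, -1], [5, 0], [3, 4]]

Isolating X: multiply by P⁻¹ from the left and Q⁻¹ from the right, so X = P⁻¹AQ⁻¹.
det P = 2; the adjugate gives P⁻¹ = [[1, 1, 0], [-1, 0, -1], [-1/2, -1/2, 1/2]].
det Q = -6; the adjugate gives Q⁻¹ = [[1/2, 1/2], [-1/6, -1/2]].
P⁻¹A = [[7, 9], [15, 15], [5, -3]].
X = (P⁻¹A)Q⁻¹ = [[2, -1], [5, 0], [3, 4]].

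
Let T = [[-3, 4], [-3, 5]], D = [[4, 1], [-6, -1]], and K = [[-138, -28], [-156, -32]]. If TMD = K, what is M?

M = [[1, -3], [-3, 1]]

Left-multiply by T⁻¹ and right-multiply by D⁻¹: M = T⁻¹KD⁻¹.
T has determinant -3; T⁻¹ = [[-5/3, 4/3], [-1, 1]].
det D = 2; the adjugate gives D⁻¹ = [[-1/2, -1/2], [3, 2]].
T⁻¹K = [[22, 4], [-18, -4]].
M = (T⁻¹K)D⁻¹ = [[1, -3], [-3, 1]].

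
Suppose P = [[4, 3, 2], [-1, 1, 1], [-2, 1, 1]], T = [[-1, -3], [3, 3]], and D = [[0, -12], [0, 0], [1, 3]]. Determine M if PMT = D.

M = [[1, 0], [0, 2], [1, -2]]

M = P⁻¹DT⁻¹ (apply P⁻¹ on the left and T⁻¹ on the right).
det P = -1; the adjugate gives P⁻¹ = [[0, 1, -1], [1, -8, 6], [-1, 10, -7]].
det T = 6; the adjugate gives T⁻¹ = [[1/2, 1/2], [-1/2, -1/6]].
P⁻¹D = [[-1, -3], [6, 6], [-7, -9]].
M = (P⁻¹D)T⁻¹ = [[1, 0], [0, 2], [1, -2]].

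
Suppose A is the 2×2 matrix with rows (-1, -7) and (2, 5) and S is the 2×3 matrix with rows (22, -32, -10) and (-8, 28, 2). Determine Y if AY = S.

Y = [[6, 4, -4], [-4, 4, 2]]

Left-multiplying both sides by A⁻¹ gives Y = A⁻¹S.
det A = 9, so A⁻¹ = [[5/9, 7/9], [-2/9, -1/9]].
Y = A⁻¹S = [[5/9, 7/9], [-2/9, -1/9]] · [[22, -32, -10], [-8, 28, 2]] = [[6, 4, -4], [-4, 4, 2]].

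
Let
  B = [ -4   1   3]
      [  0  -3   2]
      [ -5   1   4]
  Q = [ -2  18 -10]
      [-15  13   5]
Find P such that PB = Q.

P = [[-2, -6, 2], [5, -3, -1]]

B is on the right of P, so right-multiply by B⁻¹: P = QB⁻¹.
det B = 1; the adjugate gives B⁻¹ = [[-14, -1, 11], [-10, -1, 8], [-15, -1, 12]].
P = QB⁻¹ = [[-2, 18, -10], [-15, 13, 5]] · [[-14, -1, 11], [-10, -1, 8], [-15, -1, 12]] = [[-2, -6, 2], [5, -3, -1]].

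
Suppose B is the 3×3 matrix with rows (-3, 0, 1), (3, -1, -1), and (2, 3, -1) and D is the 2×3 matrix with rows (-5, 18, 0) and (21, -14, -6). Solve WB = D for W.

B is on the right of W, so right-multiply by B⁻¹: W = DB⁻¹.
det B = -1, so B⁻¹ = [[-4, -3, -1], [-1, -1, 0], [-11, -9, -3]].
W = DB⁻¹ = [[-5, 18, 0], [21, -14, -6]] · [[-4, -3, -1], [-1, -1, 0], [-11, -9, -3]] = [[2, -3, 5], [-4, 5, -3]].

W = [[2, -3, 5], [-4, 5, -3]]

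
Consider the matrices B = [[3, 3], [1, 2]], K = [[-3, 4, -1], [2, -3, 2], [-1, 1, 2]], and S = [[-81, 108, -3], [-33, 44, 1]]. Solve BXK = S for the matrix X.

Isolating X: multiply by B⁻¹ from the left and K⁻¹ from the right, so X = B⁻¹SK⁻¹.
det B = 3; the adjugate gives B⁻¹ = [[2/3, -1], [-1/3, 1]].
K has determinant 1; K⁻¹ = [[-8, -9, 5], [-6, -7, 4], [-1, -1, 1]].
B⁻¹S = [[-21, 28, -3], [-6, 8, 2]].
X = (B⁻¹S)K⁻¹ = [[3, -4, 4], [-2, -4, 4]].

X = [[3, -4, 4], [-2, -4, 4]]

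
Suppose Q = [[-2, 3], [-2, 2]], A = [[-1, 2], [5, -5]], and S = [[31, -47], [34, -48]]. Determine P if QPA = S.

P = Q⁻¹SA⁻¹ (apply Q⁻¹ on the left and A⁻¹ on the right).
Q has determinant 2; Q⁻¹ = [[1, -3/2], [1, -1]].
det A = -5; the adjugate gives A⁻¹ = [[1, 2/5], [1, 1/5]].
Q⁻¹S = [[-20, 25], [-3, 1]].
P = (Q⁻¹S)A⁻¹ = [[5, -3], [-2, -1]].

P = [[5, -3], [-2, -1]]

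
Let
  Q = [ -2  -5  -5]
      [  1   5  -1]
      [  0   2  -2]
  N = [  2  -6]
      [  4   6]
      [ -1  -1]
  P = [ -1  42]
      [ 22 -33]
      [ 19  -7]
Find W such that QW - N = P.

W = [[-3, -3], [5, -5], [-4, -1]]

QW = P + N = [[1, 36], [26, -27], [18, -8]].
Q is on the left of W, so left-multiply by Q⁻¹: W = Q⁻¹(P + N).
Q has determinant -4; Q⁻¹ = [[2, 5, -15/2], [-1/2, -1, 7/4], [-1/2, -1, 5/4]].
W = Q⁻¹(P + N) = [[-3, -3], [5, -5], [-4, -1]].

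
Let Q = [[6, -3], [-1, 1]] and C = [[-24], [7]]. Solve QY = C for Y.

Left-multiplying both sides by Q⁻¹ gives Y = Q⁻¹C.
det Q = 3; the adjugate gives Q⁻¹ = [[1/3, 1], [1/3, 2]].
Y = Q⁻¹C = [[1/3, 1], [1/3, 2]] · [[-24], [7]] = [[-1], [6]].

Y = [[-1], [6]]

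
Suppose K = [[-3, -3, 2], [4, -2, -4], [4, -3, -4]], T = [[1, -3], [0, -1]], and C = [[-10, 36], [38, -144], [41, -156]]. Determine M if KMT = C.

M = [[3, 3], [-3, -3], [-5, -3]]

Left-multiply by K⁻¹ and right-multiply by T⁻¹: M = K⁻¹CT⁻¹.
K has determinant 4; K⁻¹ = [[-1, -9/2, 4], [0, 1, -1], [-1, -21/4, 9/2]].
T has determinant -1; T⁻¹ = [[1, -3], [0, -1]].
K⁻¹C = [[3, -12], [-3, 12], [-5, 18]].
M = (K⁻¹C)T⁻¹ = [[3, 3], [-3, -3], [-5, -3]].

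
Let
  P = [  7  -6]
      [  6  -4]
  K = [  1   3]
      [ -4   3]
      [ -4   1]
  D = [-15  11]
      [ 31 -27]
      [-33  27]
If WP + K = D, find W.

WP = D − K = [[-16, 8], [35, -30], [-29, 26]].
Right-multiplying both sides by P⁻¹ gives W = (D − K)P⁻¹.
det P = 8, so P⁻¹ = [[-1/2, 3/4], [-3/4, 7/8]].
W = (D − K)P⁻¹ = [[2, -5], [5, 0], [-5, 1]].

W = [[2, -5], [5, 0], [-5, 1]]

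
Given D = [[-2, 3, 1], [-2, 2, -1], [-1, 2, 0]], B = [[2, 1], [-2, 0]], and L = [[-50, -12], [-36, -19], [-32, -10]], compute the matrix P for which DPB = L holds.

P = [[4, 2], [-3, 4], [5, 5]]

Isolating P: multiply by D⁻¹ from the left and B⁻¹ from the right, so P = D⁻¹LB⁻¹.
det D = -3, so D⁻¹ = [[-2/3, -2/3, 5/3], [-1/3, -1/3, 4/3], [2/3, -1/3, -2/3]].
det B = 2, so B⁻¹ = [[0, -1/2], [1, 1]].
D⁻¹L = [[4, 4], [-14, -3], [0, 5]].
P = (D⁻¹L)B⁻¹ = [[4, 2], [-3, 4], [5, 5]].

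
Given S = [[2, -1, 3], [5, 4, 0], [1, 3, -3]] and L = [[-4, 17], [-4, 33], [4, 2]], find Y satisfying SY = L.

Y = [[4, 5], [-6, 2], [-6, 3]]

Left-multiplying both sides by S⁻¹ gives Y = S⁻¹L.
det S = -6, so S⁻¹ = [[2, -1, 2], [-5/2, 3/2, -5/2], [-11/6, 7/6, -13/6]].
Y = S⁻¹L = [[2, -1, 2], [-5/2, 3/2, -5/2], [-11/6, 7/6, -13/6]] · [[-4, 17], [-4, 33], [4, 2]] = [[4, 5], [-6, 2], [-6, 3]].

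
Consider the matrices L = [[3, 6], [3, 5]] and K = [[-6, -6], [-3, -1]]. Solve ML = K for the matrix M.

Since L sits to the right of M, M = KL⁻¹.
det L = -3, so L⁻¹ = [[-5/3, 2], [1, -1]].
M = KL⁻¹ = [[-6, -6], [-3, -1]] · [[-5/3, 2], [1, -1]] = [[4, -6], [4, -5]].

M = [[4, -6], [4, -5]]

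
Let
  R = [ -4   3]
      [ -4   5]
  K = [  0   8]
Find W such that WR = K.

W = [[-4, 4]]

Right-multiplying both sides by R⁻¹ gives W = KR⁻¹.
det R = -8; the adjugate gives R⁻¹ = [[-5/8, 3/8], [-1/2, 1/2]].
W = KR⁻¹ = [[0, 8]] · [[-5/8, 3/8], [-1/2, 1/2]] = [[-4, 4]].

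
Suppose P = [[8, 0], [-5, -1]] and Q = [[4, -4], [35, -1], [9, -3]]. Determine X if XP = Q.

P is on the right of X, so right-multiply by P⁻¹: X = QP⁻¹.
det P = -8, so P⁻¹ = [[1/8, 0], [-5/8, -1]].
X = QP⁻¹ = [[4, -4], [35, -1], [9, -3]] · [[1/8, 0], [-5/8, -1]] = [[3, 4], [5, 1], [3, 3]].

X = [[3, 4], [5, 1], [3, 3]]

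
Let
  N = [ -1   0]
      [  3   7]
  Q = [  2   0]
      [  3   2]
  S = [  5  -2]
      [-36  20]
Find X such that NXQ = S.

X = [[-4, 1], [-3, 1]]

Left-multiply by N⁻¹ and right-multiply by Q⁻¹: X = N⁻¹SQ⁻¹.
N has determinant -7; N⁻¹ = [[-1, 0], [3/7, 1/7]].
det Q = 4; the adjugate gives Q⁻¹ = [[1/2, 0], [-3/4, 1/2]].
N⁻¹S = [[-5, 2], [-3, 2]].
X = (N⁻¹S)Q⁻¹ = [[-4, 1], [-3, 1]].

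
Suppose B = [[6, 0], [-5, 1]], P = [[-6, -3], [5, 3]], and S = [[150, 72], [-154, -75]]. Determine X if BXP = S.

Left-multiply by B⁻¹ and right-multiply by P⁻¹: X = B⁻¹SP⁻¹.
det B = 6; the adjugate gives B⁻¹ = [[1/6, 0], [5/6, 1]].
det P = -3, so P⁻¹ = [[-1, -1], [5/3, 2]].
B⁻¹S = [[25, 12], [-29, -15]].
X = (B⁻¹S)P⁻¹ = [[-5, -1], [4, -1]].

X = [[-5, -1], [4, -1]]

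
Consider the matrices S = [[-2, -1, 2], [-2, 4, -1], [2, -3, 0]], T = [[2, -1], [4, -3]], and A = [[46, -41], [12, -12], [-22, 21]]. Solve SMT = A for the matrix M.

M = [[3, -5], [-1, 0], [-4, 4]]

Isolating M: multiply by S⁻¹ from the left and T⁻¹ from the right, so M = S⁻¹AT⁻¹.
det S = 4; the adjugate gives S⁻¹ = [[-3/4, -3/2, -7/4], [-1/2, -1, -3/2], [-1/2, -2, -5/2]].
T has determinant -2; T⁻¹ = [[3/2, -1/2], [2, -1]].
S⁻¹A = [[-14, 12], [-2, 1], [8, -8]].
M = (S⁻¹A)T⁻¹ = [[3, -5], [-1, 0], [-4, 4]].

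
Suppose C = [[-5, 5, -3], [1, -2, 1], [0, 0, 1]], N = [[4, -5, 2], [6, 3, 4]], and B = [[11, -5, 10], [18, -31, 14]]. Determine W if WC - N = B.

W = [[-4, -5, 5], [-4, 4, 2]]

WC = B + N = [[15, -10, 12], [24, -28, 18]].
Right-multiplying both sides by C⁻¹ gives W = (B + N)C⁻¹.
det C = 5, so C⁻¹ = [[-2/5, -1, -1/5], [-1/5, -1, 2/5], [0, 0, 1]].
W = (B + N)C⁻¹ = [[-4, -5, 5], [-4, 4, 2]].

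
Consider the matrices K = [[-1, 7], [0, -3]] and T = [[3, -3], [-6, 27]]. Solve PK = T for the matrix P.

K is on the right of P, so right-multiply by K⁻¹: P = TK⁻¹.
det K = 3; the adjugate gives K⁻¹ = [[-1, -7/3], [0, -1/3]].
P = TK⁻¹ = [[3, -3], [-6, 27]] · [[-1, -7/3], [0, -1/3]] = [[-3, -6], [6, 5]].

P = [[-3, -6], [6, 5]]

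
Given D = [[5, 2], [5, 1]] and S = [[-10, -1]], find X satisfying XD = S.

X = [[1, -3]]

Since D sits to the right of X, X = SD⁻¹.
det D = -5; the adjugate gives D⁻¹ = [[-1/5, 2/5], [1, -1]].
X = SD⁻¹ = [[-10, -1]] · [[-1/5, 2/5], [1, -1]] = [[1, -3]].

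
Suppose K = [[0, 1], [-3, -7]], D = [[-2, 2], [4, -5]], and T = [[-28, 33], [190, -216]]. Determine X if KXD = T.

X = [[5, 3], [4, -5]]

Isolating X: multiply by K⁻¹ from the left and D⁻¹ from the right, so X = K⁻¹TD⁻¹.
det K = 3; the adjugate gives K⁻¹ = [[-7/3, -1/3], [1, 0]].
det D = 2, so D⁻¹ = [[-5/2, -1], [-2, -1]].
K⁻¹T = [[2, -5], [-28, 33]].
X = (K⁻¹T)D⁻¹ = [[5, 3], [4, -5]].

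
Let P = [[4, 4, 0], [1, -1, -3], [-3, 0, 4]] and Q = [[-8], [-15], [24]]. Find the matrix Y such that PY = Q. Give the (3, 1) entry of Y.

3

Since P multiplies Y on the left, Y = P⁻¹Q.
det P = 4, so P⁻¹ = [[-1, -4, -3], [5/4, 4, 3], [-3/4, -3, -2]].
Y = P⁻¹Q = [[-1, -4, -3], [5/4, 4, 3], [-3/4, -3, -2]] · [[-8], [-15], [24]] = [[-4], [2], [3]].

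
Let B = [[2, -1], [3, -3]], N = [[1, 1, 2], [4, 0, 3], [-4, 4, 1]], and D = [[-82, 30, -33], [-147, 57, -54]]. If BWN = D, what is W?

W = [[-5, -3, 4], [-4, 4, -1]]

Left-multiply by B⁻¹ and right-multiply by N⁻¹: W = B⁻¹DN⁻¹.
det B = -3, so B⁻¹ = [[1, -1/3], [1, -2/3]].
det N = 4; the adjugate gives N⁻¹ = [[-3, 7/4, 3/4], [-4, 9/4, 5/4], [4, -2, -1]].
B⁻¹D = [[-33, 11, -15], [16, -8, 3]].
W = (B⁻¹D)N⁻¹ = [[-5, -3, 4], [-4, 4, -1]].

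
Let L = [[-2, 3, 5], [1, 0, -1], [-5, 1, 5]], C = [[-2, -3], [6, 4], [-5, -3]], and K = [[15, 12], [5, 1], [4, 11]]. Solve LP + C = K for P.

LP = K − C = [[17, 15], [-1, -3], [9, 14]].
Since L multiplies P on the left, P = L⁻¹(K − C).
det L = 3, so L⁻¹ = [[1/3, -10/3, -1], [0, 5, 1], [1/3, -13/3, -1]].
P = L⁻¹(K − C) = [[0, 1], [4, -1], [1, 4]].

P = [[0, 1], [4, -1], [1, 4]]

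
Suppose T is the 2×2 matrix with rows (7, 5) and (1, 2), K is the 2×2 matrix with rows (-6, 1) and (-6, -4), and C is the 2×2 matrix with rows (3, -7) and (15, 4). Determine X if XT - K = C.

XT = C + K = [[-3, -6], [9, 0]].
Since T sits to the right of X, X = (C + K)T⁻¹.
det T = 9, so T⁻¹ = [[2/9, -5/9], [-1/9, 7/9]].
X = (C + K)T⁻¹ = [[0, -3], [2, -5]].

X = [[0, -3], [2, -5]]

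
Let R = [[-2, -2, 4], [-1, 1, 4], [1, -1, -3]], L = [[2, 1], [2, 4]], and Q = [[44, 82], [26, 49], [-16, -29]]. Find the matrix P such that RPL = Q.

P = R⁻¹QL⁻¹ (apply R⁻¹ on the left and L⁻¹ on the right).
det R = -4, so R⁻¹ = [[-1/4, 5/2, 3], [-1/4, -1/2, -1], [0, 1, 1]].
det L = 6; the adjugate gives L⁻¹ = [[2/3, -1/6], [-1/3, 1/3]].
R⁻¹Q = [[6, 15], [-8, -16], [10, 20]].
P = (R⁻¹Q)L⁻¹ = [[-1, 4], [0, -4], [0, 5]].

P = [[-1, 4], [0, -4], [0, 5]]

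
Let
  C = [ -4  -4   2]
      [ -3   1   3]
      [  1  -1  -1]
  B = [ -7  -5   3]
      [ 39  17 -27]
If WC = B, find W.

W = [[2, -2, -5], [-6, -4, 3]]

C is on the right of W, so right-multiply by C⁻¹: W = BC⁻¹.
det C = -4, so C⁻¹ = [[-1/2, 3/2, 7/2], [0, -1/2, -3/2], [-1/2, 2, 4]].
W = BC⁻¹ = [[-7, -5, 3], [39, 17, -27]] · [[-1/2, 3/2, 7/2], [0, -1/2, -3/2], [-1/2, 2, 4]] = [[2, -2, -5], [-6, -4, 3]].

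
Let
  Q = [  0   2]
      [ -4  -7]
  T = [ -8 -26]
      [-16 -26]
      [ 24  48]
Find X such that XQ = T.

Since Q sits to the right of X, X = TQ⁻¹.
Q has determinant 8; Q⁻¹ = [[-7/8, -1/4], [1/2, 0]].
X = TQ⁻¹ = [[-8, -26], [-16, -26], [24, 48]] · [[-7/8, -1/4], [1/2, 0]] = [[-6, 2], [1, 4], [3, -6]].

X = [[-6, 2], [1, 4], [3, -6]]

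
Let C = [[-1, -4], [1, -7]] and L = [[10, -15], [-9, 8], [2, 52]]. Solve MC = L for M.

M = [[-5, 5], [5, -4], [-6, -4]]

Right-multiplying both sides by C⁻¹ gives M = LC⁻¹.
det C = 11; the adjugate gives C⁻¹ = [[-7/11, 4/11], [-1/11, -1/11]].
M = LC⁻¹ = [[10, -15], [-9, 8], [2, 52]] · [[-7/11, 4/11], [-1/11, -1/11]] = [[-5, 5], [5, -4], [-6, -4]].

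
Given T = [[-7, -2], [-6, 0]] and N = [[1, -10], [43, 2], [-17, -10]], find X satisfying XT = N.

Right-multiplying both sides by T⁻¹ gives X = NT⁻¹.
T has determinant -12; T⁻¹ = [[0, -1/6], [-1/2, 7/12]].
X = NT⁻¹ = [[1, -10], [43, 2], [-17, -10]] · [[0, -1/6], [-1/2, 7/12]] = [[5, -6], [-1, -6], [5, -3]].

X = [[5, -6], [-1, -6], [5, -3]]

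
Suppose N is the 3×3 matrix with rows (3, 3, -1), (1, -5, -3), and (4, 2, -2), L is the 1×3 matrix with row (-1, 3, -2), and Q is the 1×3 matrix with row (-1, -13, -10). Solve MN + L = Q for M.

M = [[4, 4, -4]]

MN = Q − L = [[0, -16, -8]].
N is on the right of M, so right-multiply by N⁻¹: M = (Q − L)N⁻¹.
det N = -4; the adjugate gives N⁻¹ = [[-4, -1, 7/2], [5/2, 1/2, -2], [-11/2, -3/2, 9/2]].
M = (Q − L)N⁻¹ = [[4, 4, -4]].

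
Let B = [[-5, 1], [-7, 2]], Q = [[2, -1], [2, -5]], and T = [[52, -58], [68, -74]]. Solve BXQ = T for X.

X = [[-4, -2], [-2, -2]]

Left-multiply by B⁻¹ and right-multiply by Q⁻¹: X = B⁻¹TQ⁻¹.
det B = -3; the adjugate gives B⁻¹ = [[-2/3, 1/3], [-7/3, 5/3]].
det Q = -8; the adjugate gives Q⁻¹ = [[5/8, -1/8], [1/4, -1/4]].
B⁻¹T = [[-12, 14], [-8, 12]].
X = (B⁻¹T)Q⁻¹ = [[-4, -2], [-2, -2]].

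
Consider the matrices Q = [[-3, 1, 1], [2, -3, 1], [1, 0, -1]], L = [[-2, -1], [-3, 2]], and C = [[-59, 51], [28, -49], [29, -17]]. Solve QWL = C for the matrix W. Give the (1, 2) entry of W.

W = Q⁻¹CL⁻¹ (apply Q⁻¹ on the left and L⁻¹ on the right).
Q has determinant -3; Q⁻¹ = [[-1, -1/3, -4/3], [-1, -2/3, -5/3], [-1, -1/3, -7/3]].
det L = -7, so L⁻¹ = [[-2/7, -1/7], [-3/7, 2/7]].
Q⁻¹C = [[11, -12], [-8, 10], [-18, 5]].
W = (Q⁻¹C)L⁻¹ = [[2, -5], [-2, 4], [3, 4]].

-5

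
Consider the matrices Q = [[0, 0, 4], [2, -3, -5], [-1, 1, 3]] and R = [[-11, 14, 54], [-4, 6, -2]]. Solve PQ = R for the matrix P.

Since Q sits to the right of P, P = RQ⁻¹.
Q has determinant -4; Q⁻¹ = [[1, -1, -3], [1/4, -1, -2], [1/4, 0, 0]].
P = RQ⁻¹ = [[-11, 14, 54], [-4, 6, -2]] · [[1, -1, -3], [1/4, -1, -2], [1/4, 0, 0]] = [[6, -3, 5], [-3, -2, 0]].

P = [[6, -3, 5], [-3, -2, 0]]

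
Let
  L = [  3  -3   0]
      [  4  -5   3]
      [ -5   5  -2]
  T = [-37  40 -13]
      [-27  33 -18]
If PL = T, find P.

P = [[-5, -3, 2], [-1, -6, 0]]

L is on the right of P, so right-multiply by L⁻¹: P = TL⁻¹.
L has determinant 6; L⁻¹ = [[-5/6, -1, -3/2], [-7/6, -1, -3/2], [-5/6, 0, -1/2]].
P = TL⁻¹ = [[-37, 40, -13], [-27, 33, -18]] · [[-5/6, -1, -3/2], [-7/6, -1, -3/2], [-5/6, 0, -1/2]] = [[-5, -3, 2], [-1, -6, 0]].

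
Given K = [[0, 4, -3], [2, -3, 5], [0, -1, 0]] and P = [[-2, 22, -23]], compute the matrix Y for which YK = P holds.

Y = [[6, -1, 5]]

Right-multiplying both sides by K⁻¹ gives Y = PK⁻¹.
det K = 6, so K⁻¹ = [[5/6, 1/2, 11/6], [0, 0, -1], [-1/3, 0, -4/3]].
Y = PK⁻¹ = [[-2, 22, -23]] · [[5/6, 1/2, 11/6], [0, 0, -1], [-1/3, 0, -4/3]] = [[6, -1, 5]].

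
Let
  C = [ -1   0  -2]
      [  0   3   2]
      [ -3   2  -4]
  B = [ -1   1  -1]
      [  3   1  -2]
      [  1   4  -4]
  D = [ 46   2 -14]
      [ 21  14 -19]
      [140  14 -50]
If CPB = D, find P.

Isolating P: multiply by C⁻¹ from the left and B⁻¹ from the right, so P = C⁻¹DB⁻¹.
det C = -2, so C⁻¹ = [[8, 2, -3], [3, 1, -1], [-9/2, -1, 3/2]].
B has determinant -5; B⁻¹ = [[-4/5, 0, 1/5], [-2, -1, 1], [-11/5, -1, 4/5]].
C⁻¹D = [[-10, 2, 0], [19, 6, -11], [-18, -2, 7]].
P = (C⁻¹D)B⁻¹ = [[4, -2, 0], [-3, 5, 1], [3, -5, 0]].

P = [[4, -2, 0], [-3, 5, 1], [3, -5, 0]]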